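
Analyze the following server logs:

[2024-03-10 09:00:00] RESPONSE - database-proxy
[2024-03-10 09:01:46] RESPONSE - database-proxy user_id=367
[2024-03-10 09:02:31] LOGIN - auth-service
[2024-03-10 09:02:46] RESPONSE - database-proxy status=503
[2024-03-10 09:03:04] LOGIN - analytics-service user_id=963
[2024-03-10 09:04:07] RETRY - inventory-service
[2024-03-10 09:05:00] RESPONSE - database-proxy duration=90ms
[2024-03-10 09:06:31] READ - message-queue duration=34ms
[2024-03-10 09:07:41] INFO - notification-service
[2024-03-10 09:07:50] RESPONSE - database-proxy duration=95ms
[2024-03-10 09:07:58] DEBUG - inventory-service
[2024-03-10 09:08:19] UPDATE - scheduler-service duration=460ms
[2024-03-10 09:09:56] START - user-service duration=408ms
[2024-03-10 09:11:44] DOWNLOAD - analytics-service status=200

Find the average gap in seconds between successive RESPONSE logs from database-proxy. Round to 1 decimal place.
117.5

To calculate average interval:

1. Find all RESPONSE events for database-proxy in order
2. Calculate time gaps between consecutive events
3. Compute mean of gaps: 470 / 4 = 117.5 seconds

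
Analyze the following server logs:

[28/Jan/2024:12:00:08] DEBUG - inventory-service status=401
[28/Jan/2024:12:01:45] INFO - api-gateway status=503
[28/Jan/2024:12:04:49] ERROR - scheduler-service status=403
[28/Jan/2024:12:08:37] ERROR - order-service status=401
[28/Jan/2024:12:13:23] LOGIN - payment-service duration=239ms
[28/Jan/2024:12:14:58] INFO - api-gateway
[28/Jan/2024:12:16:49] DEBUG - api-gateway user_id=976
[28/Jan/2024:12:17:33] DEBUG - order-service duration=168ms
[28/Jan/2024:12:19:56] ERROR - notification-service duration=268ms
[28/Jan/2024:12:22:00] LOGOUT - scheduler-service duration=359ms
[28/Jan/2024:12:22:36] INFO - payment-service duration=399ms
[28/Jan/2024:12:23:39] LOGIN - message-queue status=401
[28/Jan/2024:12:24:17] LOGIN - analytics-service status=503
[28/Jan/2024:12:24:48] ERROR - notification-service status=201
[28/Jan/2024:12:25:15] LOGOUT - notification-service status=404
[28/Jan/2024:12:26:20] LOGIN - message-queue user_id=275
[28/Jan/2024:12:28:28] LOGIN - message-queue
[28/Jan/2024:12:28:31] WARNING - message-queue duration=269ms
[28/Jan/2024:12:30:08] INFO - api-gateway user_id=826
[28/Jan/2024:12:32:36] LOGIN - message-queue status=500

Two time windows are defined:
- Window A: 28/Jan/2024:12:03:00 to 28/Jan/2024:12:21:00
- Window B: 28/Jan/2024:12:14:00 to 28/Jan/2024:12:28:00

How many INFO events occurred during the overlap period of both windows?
1

To find overlap events:

1. Window A: 28/Jan/2024:12:03:00 to 28/Jan/2024:12:21:00
2. Window B: 28/Jan/2024:12:14:00 to 28/Jan/2024:12:28:00
3. Overlap period: 28/Jan/2024:12:14:00 to 28/Jan/2024:12:21:00
4. Count INFO events in overlap: 1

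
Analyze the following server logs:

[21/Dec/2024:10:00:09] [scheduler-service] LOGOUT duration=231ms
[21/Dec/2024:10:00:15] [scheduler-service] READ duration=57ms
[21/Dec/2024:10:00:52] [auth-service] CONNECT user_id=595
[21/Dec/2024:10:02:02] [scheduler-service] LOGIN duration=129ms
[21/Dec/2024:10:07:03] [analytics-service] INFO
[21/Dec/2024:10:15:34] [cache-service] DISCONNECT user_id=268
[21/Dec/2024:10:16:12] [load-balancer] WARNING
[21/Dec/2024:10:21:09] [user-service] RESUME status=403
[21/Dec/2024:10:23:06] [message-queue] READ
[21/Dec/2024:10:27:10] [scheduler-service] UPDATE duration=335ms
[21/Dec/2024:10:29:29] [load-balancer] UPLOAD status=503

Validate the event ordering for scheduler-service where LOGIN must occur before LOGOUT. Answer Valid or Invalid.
Invalid

To validate ordering:

1. Required order: LOGIN → LOGOUT
2. Rule: LOGIN must occur before LOGOUT
3. Check actual order of events for scheduler-service
4. Result: Invalid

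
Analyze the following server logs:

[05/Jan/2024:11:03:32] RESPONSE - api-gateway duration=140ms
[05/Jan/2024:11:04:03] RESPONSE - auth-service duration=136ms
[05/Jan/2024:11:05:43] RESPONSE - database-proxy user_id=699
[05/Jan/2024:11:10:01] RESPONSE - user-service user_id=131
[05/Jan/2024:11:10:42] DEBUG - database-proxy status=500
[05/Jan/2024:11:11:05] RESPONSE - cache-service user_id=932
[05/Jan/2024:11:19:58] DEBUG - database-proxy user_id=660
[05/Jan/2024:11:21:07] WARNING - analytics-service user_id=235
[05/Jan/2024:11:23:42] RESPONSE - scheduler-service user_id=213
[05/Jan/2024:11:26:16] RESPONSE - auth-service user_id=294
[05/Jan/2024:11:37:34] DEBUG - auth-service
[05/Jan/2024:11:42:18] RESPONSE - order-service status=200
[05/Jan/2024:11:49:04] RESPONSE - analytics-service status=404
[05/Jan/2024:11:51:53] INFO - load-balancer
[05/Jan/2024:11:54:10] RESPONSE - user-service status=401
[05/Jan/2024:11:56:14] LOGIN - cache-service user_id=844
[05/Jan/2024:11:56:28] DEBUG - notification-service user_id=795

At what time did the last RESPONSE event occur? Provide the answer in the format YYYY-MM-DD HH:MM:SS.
2024-01-05 11:54:10

To find the last event:

1. Filter for all RESPONSE events
2. Sort by timestamp
3. Select the last one
4. Timestamp: 2024-01-05 11:54:10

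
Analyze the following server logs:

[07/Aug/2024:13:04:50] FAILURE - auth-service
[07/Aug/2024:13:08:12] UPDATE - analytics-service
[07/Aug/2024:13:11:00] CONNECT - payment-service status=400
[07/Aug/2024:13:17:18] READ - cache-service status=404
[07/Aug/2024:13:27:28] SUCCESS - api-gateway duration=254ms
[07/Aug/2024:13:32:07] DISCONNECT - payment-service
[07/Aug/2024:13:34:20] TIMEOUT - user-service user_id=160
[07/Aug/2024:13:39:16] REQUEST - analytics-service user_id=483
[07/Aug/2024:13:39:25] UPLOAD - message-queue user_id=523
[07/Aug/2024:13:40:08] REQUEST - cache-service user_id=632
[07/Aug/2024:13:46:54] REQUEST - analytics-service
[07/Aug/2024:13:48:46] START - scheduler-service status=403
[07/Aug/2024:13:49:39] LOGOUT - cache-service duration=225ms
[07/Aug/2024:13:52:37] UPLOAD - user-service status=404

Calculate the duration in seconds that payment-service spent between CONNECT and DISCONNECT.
1267

To calculate state duration:

1. Find CONNECT event for payment-service: 07/Aug/2024:13:11:00
2. Find DISCONNECT event for payment-service: 07/Aug/2024:13:32:07
3. Calculate duration: 07/Aug/2024:13:32:07 - 07/Aug/2024:13:11:00 = 1267 seconds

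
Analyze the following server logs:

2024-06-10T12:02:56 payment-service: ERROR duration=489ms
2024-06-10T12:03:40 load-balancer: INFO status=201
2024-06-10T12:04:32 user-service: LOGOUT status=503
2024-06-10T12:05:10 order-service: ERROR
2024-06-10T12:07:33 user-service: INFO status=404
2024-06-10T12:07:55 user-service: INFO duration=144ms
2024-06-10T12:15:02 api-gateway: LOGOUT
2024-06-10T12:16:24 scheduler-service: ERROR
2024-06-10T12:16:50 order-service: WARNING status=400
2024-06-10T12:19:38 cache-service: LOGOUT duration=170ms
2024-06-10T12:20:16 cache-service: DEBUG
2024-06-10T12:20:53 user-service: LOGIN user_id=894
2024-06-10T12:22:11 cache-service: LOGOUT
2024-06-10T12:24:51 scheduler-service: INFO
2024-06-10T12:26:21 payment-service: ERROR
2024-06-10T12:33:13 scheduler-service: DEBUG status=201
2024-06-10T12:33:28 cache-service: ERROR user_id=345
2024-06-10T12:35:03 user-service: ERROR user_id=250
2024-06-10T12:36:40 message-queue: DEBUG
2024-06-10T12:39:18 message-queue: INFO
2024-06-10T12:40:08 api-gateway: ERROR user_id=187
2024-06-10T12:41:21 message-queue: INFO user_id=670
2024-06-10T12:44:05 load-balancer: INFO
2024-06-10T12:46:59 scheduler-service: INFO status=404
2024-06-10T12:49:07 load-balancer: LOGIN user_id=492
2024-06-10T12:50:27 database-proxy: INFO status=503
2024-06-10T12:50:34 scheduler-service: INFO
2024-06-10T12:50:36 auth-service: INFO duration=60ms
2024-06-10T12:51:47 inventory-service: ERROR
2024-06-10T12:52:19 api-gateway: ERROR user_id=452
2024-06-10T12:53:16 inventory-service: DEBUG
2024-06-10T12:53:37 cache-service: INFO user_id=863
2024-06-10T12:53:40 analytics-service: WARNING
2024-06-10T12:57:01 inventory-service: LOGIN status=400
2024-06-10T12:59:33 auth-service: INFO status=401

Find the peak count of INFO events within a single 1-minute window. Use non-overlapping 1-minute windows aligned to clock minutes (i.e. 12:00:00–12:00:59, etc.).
3

To find the burst window:

1. Divide the log period into non-overlapping 1-minute windows starting at 12:00
2. Count INFO events in each window
3. Find the window with maximum count
4. Maximum events in a window: 3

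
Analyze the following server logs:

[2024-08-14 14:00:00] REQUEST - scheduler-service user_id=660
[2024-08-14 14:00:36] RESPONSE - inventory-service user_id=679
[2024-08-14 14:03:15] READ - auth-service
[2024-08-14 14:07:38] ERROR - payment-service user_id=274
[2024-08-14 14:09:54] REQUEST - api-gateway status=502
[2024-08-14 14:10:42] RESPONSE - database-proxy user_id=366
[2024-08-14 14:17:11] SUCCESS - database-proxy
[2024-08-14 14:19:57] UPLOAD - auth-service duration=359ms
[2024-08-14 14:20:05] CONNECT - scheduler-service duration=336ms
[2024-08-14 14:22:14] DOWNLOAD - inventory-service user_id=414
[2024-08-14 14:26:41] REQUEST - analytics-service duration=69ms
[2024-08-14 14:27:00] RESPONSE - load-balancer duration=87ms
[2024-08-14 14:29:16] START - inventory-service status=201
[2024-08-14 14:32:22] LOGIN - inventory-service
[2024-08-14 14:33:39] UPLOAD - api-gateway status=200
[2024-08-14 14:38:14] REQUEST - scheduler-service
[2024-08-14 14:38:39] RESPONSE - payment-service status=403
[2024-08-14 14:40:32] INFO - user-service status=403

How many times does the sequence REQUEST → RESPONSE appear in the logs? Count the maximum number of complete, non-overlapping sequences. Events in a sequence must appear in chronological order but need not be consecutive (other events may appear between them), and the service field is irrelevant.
4

To count sequences:

1. Look for pattern: REQUEST → RESPONSE
2. Greedily scan the log in chronological order, matching each sequence element in turn (ignoring service)
3. Each time the full pattern completes, increment the count and restart matching from the next event
4. Complete non-overlapping sequences found: 4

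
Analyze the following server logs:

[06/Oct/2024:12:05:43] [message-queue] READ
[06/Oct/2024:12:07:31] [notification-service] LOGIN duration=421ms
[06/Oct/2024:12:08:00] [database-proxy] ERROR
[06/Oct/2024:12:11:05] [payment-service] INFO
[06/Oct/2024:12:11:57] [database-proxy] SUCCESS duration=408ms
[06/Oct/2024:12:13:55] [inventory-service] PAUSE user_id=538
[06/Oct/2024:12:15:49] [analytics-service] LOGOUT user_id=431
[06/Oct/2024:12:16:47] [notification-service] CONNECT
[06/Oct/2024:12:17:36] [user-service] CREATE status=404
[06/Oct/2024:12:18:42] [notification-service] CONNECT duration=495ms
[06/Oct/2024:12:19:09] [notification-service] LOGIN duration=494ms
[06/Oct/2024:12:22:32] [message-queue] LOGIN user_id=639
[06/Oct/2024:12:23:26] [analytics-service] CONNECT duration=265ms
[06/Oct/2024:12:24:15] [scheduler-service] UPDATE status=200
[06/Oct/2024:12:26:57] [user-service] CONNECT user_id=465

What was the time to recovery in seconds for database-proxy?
237

To calculate recovery time:

1. Find ERROR event for database-proxy: 06/Oct/2024:12:08:00
2. Find next SUCCESS event for database-proxy: 06/Oct/2024:12:11:57
3. Recovery time: 06/Oct/2024:12:11:57 - 06/Oct/2024:12:08:00 = 237 seconds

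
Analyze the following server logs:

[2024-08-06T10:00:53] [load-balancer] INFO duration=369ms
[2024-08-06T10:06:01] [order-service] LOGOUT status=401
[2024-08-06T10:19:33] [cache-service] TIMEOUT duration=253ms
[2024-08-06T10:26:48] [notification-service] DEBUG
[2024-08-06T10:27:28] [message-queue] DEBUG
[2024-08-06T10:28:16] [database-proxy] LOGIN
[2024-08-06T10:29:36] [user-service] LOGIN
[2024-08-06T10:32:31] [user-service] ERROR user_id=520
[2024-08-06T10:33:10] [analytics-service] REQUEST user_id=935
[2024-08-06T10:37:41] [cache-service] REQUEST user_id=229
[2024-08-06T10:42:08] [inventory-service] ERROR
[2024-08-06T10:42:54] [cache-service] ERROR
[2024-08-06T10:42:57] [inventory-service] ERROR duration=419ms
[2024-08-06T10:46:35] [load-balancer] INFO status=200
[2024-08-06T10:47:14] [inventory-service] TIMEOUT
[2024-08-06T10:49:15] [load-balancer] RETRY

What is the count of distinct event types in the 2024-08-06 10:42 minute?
1

To count unique event types:

1. Filter events in the minute starting at 2024-08-06 10:42
2. Extract event types from matching entries
3. Count unique types: 1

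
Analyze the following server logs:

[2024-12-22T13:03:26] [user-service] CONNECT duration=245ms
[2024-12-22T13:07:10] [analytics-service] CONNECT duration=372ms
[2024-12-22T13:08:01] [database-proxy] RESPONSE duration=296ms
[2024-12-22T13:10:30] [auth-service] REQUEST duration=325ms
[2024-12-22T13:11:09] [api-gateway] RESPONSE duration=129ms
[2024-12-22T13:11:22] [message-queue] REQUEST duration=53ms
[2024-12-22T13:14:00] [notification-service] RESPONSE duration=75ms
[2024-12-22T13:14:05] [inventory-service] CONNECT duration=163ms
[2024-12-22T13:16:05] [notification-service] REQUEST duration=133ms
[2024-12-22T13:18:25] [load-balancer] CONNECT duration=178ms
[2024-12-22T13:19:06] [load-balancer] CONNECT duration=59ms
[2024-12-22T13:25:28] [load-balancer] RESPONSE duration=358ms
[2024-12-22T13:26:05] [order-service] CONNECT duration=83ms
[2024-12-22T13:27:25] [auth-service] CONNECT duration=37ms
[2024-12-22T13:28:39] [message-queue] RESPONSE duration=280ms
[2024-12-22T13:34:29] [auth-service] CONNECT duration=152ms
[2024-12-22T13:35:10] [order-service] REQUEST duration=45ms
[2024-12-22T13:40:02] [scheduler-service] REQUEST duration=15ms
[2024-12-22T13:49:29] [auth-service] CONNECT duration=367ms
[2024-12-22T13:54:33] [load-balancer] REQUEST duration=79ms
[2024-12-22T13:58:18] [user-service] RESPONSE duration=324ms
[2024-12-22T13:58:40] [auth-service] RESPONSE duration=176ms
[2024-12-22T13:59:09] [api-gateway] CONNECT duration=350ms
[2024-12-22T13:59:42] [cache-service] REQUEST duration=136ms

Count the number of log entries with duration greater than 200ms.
9

To count timeouts:

1. Threshold: 200ms
2. Extract duration from each log entry
3. Count entries where duration > 200
4. Timeout count: 9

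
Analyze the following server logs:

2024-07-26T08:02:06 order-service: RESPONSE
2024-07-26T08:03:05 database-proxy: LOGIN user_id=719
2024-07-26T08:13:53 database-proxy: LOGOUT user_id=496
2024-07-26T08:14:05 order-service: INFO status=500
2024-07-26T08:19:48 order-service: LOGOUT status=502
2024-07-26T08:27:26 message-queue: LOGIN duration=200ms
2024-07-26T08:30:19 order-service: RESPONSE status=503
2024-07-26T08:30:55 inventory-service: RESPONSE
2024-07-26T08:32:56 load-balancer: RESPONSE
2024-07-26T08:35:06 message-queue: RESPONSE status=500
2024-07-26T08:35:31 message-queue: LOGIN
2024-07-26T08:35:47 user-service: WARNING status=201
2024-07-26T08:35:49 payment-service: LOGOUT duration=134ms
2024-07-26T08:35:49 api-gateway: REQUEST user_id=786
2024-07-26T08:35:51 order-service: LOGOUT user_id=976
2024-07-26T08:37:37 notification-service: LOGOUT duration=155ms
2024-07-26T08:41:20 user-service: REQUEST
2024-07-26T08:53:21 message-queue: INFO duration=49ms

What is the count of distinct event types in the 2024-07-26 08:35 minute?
5

To count unique event types:

1. Filter events in the minute starting at 2024-07-26 08:35
2. Extract event types from matching entries
3. Count unique types: 5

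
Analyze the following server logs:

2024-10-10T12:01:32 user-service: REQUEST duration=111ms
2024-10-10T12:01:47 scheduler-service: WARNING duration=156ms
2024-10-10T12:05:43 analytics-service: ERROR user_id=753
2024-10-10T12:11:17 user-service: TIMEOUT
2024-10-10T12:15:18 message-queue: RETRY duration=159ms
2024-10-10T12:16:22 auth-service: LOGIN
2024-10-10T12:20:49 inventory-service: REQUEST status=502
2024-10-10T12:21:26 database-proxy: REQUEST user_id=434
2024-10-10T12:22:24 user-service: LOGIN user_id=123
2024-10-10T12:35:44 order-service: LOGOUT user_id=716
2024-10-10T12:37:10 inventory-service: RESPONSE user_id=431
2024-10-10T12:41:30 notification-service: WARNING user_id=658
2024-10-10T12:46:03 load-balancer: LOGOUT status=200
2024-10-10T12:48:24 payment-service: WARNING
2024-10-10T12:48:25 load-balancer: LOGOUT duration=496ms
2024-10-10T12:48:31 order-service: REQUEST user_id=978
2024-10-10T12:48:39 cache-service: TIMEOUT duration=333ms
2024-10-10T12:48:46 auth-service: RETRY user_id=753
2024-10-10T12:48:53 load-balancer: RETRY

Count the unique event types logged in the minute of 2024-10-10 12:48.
5

To count unique event types:

1. Filter events in the minute starting at 2024-10-10 12:48
2. Extract event types from matching entries
3. Count unique types: 5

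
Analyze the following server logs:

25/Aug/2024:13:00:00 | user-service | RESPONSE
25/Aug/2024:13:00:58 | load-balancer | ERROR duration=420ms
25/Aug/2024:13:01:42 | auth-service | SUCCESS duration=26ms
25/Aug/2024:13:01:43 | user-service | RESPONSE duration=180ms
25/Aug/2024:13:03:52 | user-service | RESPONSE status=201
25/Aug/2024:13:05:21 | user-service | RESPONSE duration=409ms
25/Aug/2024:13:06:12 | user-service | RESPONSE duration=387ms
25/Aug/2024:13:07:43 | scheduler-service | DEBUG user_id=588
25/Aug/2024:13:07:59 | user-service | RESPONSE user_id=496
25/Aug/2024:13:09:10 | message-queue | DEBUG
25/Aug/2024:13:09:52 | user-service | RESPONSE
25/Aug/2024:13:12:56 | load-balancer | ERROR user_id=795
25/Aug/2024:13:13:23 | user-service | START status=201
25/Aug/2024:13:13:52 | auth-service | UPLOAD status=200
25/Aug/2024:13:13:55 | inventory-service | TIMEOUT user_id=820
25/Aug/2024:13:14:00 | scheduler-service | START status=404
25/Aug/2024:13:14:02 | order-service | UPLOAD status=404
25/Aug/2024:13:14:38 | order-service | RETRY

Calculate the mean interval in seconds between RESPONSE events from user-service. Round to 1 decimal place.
98.7

To calculate average interval:

1. Find all RESPONSE events for user-service in order
2. Calculate time gaps between consecutive events
3. Compute mean of gaps: 592 / 6 = 98.7 seconds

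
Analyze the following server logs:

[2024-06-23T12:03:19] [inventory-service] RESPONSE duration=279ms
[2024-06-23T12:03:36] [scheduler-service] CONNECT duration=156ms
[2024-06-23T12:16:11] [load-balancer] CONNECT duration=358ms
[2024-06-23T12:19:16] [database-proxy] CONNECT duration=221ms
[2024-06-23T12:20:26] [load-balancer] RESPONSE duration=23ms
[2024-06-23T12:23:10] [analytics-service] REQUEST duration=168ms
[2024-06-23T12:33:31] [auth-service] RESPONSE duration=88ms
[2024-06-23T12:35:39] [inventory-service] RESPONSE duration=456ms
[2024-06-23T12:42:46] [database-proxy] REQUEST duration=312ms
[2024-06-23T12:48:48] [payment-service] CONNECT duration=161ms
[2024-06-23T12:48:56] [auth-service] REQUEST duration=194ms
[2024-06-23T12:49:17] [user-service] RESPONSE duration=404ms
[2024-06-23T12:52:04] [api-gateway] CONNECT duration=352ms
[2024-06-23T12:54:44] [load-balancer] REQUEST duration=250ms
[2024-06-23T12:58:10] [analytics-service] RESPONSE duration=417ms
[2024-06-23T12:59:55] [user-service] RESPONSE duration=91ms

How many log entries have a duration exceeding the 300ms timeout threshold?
6

To count timeouts:

1. Threshold: 300ms
2. Extract duration from each log entry
3. Count entries where duration > 300
4. Timeout count: 6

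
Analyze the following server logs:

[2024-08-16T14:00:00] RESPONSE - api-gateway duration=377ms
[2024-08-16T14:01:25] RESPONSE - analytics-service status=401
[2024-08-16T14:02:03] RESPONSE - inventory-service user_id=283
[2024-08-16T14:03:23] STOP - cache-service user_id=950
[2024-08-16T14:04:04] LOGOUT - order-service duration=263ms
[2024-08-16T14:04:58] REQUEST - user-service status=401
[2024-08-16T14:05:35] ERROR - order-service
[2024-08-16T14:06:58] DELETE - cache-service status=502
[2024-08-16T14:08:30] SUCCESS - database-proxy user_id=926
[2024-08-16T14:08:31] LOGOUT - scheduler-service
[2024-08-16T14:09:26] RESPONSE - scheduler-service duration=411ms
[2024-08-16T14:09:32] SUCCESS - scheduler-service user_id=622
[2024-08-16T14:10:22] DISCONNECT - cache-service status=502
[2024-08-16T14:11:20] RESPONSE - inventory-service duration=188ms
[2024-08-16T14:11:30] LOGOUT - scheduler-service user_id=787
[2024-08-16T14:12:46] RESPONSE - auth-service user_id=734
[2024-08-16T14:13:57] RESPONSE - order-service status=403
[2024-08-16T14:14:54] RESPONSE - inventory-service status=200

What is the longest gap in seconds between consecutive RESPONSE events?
443

To find the longest gap:

1. Extract all RESPONSE events in chronological order
2. Calculate time differences between consecutive events
3. Find the maximum difference
4. Longest gap: 443 seconds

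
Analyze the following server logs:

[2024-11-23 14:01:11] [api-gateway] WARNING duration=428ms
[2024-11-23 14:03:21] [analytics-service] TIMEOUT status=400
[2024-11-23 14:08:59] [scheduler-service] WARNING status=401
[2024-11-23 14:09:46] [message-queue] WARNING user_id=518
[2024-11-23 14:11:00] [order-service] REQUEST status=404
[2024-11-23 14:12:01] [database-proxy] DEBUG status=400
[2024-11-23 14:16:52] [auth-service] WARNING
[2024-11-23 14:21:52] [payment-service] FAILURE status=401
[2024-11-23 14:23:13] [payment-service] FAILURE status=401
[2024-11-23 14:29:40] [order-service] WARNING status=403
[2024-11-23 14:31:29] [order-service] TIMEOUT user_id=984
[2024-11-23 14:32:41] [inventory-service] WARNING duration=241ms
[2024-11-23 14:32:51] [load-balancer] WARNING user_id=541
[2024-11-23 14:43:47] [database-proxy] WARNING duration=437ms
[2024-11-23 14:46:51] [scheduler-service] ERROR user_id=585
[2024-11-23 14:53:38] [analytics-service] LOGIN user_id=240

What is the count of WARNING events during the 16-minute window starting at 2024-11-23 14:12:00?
1

To count events in the time window:

1. Window boundaries: 2024-11-23 14:12:00 to 2024-11-23 14:28:00
2. Filter for WARNING events within this window
3. Count matching events: 1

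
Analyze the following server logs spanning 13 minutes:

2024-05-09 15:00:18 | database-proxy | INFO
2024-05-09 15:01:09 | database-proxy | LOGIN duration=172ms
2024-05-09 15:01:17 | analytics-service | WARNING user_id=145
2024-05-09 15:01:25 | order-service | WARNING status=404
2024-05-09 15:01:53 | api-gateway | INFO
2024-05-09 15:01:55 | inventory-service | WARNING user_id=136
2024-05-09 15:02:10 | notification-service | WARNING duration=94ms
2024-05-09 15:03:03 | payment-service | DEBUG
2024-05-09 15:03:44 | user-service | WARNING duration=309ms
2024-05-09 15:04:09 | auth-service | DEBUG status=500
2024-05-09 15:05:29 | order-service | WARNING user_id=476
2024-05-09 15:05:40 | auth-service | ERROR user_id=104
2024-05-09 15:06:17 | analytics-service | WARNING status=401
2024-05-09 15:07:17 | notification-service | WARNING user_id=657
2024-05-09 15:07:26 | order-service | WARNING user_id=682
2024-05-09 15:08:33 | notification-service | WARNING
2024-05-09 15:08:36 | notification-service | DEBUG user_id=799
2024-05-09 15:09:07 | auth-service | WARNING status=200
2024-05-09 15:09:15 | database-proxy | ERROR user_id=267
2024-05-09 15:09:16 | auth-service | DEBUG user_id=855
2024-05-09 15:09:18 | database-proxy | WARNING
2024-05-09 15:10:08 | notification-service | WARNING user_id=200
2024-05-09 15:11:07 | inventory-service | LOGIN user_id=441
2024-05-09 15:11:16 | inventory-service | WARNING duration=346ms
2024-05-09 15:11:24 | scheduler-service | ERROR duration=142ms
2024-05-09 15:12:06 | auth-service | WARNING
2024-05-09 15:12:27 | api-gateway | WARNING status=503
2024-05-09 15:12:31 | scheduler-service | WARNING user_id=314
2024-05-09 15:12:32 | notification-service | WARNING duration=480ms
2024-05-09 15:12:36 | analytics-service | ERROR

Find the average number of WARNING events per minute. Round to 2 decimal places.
1.38

To calculate the rate:

1. Count total WARNING events: 18
2. Total time period: 13 minutes
3. Rate = 18 / 13 = 1.38 events per minute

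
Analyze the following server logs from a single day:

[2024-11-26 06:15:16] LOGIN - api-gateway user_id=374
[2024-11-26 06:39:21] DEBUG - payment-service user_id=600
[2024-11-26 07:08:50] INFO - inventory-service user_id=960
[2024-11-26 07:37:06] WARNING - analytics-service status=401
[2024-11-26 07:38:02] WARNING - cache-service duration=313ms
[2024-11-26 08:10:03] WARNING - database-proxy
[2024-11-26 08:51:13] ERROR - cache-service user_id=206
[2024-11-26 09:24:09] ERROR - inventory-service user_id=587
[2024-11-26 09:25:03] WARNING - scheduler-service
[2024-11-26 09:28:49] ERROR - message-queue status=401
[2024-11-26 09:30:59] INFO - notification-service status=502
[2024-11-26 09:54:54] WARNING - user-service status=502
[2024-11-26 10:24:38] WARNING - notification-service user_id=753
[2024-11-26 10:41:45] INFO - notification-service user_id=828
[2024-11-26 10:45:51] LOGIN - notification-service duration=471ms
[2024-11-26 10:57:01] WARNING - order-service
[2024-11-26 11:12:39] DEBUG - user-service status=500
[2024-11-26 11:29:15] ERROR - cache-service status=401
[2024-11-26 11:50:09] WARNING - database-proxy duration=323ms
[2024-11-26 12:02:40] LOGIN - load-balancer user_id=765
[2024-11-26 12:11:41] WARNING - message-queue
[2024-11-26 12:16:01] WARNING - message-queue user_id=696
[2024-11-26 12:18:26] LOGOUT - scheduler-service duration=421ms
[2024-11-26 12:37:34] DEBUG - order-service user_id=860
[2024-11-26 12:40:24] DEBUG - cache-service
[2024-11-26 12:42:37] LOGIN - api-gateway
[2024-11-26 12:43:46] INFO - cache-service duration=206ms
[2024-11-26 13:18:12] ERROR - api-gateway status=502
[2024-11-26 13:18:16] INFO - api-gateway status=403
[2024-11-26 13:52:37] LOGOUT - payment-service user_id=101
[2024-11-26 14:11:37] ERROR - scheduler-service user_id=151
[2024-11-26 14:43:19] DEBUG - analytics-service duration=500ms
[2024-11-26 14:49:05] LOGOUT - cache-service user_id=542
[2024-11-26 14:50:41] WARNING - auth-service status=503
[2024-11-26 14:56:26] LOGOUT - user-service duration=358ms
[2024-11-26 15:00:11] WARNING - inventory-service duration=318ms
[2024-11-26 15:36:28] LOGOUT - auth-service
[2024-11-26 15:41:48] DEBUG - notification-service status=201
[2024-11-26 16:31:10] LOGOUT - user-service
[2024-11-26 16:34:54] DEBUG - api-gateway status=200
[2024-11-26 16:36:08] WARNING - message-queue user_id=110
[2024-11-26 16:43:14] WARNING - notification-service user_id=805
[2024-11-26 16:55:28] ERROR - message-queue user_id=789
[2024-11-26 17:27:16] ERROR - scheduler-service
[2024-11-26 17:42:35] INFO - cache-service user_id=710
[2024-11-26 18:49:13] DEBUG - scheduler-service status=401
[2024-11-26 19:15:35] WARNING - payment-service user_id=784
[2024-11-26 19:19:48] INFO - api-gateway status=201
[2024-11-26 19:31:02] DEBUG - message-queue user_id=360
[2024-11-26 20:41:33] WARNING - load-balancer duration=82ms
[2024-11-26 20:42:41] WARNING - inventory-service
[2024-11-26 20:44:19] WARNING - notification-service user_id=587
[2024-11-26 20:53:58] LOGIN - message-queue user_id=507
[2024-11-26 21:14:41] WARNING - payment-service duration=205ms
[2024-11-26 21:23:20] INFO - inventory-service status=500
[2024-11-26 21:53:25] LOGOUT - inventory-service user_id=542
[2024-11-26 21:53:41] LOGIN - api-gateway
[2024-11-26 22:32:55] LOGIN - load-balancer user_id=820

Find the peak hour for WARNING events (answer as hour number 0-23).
20

To find the peak hour:

1. Group all WARNING events by hour
2. Count events in each hour
3. Find hour with maximum count
4. Peak hour: 20 (with 3 events)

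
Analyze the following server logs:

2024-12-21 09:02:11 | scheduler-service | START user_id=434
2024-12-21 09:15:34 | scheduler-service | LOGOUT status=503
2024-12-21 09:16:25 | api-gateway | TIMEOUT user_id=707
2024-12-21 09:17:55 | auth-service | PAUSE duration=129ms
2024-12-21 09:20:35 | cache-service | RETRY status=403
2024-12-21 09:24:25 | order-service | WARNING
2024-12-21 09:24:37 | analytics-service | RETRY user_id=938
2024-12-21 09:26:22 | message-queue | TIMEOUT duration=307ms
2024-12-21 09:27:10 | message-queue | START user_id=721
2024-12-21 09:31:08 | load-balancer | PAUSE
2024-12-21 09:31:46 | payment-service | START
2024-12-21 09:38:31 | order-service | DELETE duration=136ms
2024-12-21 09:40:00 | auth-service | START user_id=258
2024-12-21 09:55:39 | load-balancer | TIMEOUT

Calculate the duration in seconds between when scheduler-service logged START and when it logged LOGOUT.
803

To find the time between events:

1. Locate the first START event for scheduler-service: 2024-12-21 09:02:11
2. Locate the first LOGOUT event for scheduler-service: 2024-12-21 09:15:34
3. Calculate the difference: 2024-12-21 09:15:34 - 2024-12-21 09:02:11 = 803 seconds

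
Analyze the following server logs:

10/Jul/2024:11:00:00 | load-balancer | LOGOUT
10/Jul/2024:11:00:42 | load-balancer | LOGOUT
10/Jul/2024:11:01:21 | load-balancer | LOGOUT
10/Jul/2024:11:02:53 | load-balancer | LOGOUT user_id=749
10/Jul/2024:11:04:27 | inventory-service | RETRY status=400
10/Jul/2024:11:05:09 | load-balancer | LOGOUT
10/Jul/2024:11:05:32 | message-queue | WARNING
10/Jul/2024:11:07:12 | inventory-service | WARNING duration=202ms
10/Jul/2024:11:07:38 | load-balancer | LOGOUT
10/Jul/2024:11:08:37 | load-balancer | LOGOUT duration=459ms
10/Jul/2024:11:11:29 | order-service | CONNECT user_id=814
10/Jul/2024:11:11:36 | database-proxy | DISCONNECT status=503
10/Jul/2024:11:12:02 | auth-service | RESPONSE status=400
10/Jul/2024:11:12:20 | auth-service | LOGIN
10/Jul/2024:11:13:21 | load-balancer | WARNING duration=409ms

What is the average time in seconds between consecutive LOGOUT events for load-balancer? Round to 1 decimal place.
86.2

To calculate average interval:

1. Find all LOGOUT events for load-balancer in order
2. Calculate time gaps between consecutive events
3. Compute mean of gaps: 517 / 6 = 86.2 seconds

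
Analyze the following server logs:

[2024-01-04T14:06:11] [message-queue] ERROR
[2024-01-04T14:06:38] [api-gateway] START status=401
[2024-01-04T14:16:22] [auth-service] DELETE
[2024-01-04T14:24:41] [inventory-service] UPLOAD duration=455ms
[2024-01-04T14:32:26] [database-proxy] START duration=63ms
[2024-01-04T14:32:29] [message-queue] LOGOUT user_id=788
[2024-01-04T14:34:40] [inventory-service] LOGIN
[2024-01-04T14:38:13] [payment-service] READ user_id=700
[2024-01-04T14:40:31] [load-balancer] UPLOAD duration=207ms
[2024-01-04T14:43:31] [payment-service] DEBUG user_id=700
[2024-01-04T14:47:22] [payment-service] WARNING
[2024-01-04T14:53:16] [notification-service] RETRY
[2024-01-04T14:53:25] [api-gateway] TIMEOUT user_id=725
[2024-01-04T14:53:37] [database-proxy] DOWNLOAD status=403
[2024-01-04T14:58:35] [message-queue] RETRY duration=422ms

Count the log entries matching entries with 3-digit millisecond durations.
3

To find matching entries:

1. Pattern to match: entries with 3-digit millisecond durations
2. Scan each log entry for the pattern
3. Count matches: 3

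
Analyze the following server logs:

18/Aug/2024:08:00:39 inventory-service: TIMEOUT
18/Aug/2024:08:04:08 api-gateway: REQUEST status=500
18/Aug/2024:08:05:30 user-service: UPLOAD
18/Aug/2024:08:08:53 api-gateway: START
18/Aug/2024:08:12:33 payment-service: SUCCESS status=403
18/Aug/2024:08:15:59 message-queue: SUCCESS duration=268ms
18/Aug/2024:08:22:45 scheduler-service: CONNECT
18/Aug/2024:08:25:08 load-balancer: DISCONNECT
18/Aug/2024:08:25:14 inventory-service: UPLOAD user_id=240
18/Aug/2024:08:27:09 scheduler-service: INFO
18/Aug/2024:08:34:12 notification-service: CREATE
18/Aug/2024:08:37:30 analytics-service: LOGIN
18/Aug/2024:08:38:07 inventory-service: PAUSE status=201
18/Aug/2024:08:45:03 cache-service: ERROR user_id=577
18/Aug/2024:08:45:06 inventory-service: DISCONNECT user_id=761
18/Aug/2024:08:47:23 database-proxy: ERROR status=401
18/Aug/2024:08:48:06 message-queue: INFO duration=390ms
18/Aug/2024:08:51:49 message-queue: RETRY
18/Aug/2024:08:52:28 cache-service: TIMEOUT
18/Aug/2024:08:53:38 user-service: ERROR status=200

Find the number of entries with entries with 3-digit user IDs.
3

To find matching entries:

1. Pattern to match: entries with 3-digit user IDs
2. Scan each log entry for the pattern
3. Count matches: 3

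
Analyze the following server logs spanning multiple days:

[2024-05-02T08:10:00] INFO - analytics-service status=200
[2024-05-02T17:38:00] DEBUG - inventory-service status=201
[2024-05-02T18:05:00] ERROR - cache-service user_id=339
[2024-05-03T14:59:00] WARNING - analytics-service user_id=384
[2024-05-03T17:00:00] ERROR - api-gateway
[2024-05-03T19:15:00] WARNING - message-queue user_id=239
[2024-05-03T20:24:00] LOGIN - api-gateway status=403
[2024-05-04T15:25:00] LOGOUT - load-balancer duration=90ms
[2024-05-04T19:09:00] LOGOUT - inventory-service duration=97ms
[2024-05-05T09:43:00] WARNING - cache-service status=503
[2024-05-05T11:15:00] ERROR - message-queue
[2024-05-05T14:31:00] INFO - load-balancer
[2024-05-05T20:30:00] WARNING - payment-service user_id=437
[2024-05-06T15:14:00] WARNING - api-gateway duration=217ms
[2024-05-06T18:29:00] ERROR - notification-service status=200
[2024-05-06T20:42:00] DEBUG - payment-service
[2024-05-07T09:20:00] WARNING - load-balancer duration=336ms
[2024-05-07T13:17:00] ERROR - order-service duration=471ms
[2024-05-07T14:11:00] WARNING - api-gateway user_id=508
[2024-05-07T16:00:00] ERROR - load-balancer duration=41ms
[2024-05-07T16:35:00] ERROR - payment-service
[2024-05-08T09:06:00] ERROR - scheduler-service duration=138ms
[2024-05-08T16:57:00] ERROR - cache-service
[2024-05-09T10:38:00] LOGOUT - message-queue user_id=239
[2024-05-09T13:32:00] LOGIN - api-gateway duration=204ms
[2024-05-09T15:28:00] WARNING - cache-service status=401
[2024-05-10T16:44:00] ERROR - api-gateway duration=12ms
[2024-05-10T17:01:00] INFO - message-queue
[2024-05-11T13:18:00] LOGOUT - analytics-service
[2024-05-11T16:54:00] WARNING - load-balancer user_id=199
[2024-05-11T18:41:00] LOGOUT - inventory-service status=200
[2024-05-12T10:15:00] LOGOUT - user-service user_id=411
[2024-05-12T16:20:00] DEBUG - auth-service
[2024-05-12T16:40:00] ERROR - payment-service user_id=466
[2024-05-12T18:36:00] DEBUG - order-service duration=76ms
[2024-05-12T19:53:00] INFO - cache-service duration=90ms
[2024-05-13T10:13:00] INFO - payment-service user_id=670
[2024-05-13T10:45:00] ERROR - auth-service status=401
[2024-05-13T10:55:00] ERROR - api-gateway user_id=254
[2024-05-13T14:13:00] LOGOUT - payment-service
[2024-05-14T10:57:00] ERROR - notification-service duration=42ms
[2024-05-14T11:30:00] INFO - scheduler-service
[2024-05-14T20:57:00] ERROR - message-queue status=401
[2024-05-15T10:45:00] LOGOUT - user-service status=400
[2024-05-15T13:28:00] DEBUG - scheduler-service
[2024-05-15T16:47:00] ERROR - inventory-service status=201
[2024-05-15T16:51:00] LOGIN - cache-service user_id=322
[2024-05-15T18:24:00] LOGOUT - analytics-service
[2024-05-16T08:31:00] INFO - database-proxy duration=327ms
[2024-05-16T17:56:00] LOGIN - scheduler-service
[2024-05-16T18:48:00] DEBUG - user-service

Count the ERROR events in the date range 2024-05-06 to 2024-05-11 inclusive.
7

To filter by date range:

1. Date range: 2024-05-06 through 2024-05-11, both dates inclusive
2. Filter for ERROR events whose date falls in this range
3. Count matching events: 7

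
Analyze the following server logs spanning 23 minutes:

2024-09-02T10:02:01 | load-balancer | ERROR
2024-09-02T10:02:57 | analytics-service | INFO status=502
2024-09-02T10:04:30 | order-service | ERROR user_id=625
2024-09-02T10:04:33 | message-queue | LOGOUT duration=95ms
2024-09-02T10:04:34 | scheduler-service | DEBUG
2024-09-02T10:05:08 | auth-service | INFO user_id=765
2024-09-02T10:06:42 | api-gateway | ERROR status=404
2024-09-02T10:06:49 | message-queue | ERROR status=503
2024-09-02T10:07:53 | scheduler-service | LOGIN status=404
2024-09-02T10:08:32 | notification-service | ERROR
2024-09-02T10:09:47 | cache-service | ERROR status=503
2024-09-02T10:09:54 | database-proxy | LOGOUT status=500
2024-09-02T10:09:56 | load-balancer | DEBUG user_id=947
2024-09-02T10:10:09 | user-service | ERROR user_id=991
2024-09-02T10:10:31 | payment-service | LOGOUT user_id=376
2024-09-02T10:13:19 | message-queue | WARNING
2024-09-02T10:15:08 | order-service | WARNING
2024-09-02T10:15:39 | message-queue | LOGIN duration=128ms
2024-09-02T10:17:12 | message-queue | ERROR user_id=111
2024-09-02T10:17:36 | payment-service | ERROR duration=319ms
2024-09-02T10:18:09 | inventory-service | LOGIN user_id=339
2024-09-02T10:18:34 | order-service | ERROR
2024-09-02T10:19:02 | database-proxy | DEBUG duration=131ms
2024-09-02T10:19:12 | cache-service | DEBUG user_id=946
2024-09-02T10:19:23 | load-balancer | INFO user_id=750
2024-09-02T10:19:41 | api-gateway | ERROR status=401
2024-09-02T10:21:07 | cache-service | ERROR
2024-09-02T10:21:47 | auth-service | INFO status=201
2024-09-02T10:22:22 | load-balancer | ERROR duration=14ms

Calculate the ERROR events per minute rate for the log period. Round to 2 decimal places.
0.57

To calculate the rate:

1. Count total ERROR events: 13
2. Total time period: 23 minutes
3. Rate = 13 / 23 = 0.57 events per minute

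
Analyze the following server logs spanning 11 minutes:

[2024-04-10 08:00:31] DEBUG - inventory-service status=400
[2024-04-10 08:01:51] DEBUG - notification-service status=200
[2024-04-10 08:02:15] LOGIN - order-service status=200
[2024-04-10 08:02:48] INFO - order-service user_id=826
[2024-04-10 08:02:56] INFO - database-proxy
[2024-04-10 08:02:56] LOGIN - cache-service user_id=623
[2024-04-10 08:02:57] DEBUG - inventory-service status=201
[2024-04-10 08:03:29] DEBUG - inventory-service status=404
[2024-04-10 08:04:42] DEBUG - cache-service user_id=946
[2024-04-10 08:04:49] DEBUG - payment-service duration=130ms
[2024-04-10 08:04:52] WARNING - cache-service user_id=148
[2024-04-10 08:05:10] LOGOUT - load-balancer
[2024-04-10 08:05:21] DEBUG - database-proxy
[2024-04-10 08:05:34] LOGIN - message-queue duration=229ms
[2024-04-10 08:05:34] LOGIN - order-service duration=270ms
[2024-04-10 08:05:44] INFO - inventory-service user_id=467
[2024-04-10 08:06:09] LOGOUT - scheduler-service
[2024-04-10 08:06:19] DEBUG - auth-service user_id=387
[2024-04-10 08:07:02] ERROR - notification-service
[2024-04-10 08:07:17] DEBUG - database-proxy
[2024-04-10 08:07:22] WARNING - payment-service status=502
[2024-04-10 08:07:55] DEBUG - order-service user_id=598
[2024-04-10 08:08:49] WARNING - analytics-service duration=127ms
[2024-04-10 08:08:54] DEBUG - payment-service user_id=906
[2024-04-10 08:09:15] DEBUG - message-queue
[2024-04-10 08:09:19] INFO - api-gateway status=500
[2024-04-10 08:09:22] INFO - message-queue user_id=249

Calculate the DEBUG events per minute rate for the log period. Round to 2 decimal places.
1.09

To calculate the rate:

1. Count total DEBUG events: 12
2. Total time period: 11 minutes
3. Rate = 12 / 11 = 1.09 events per minute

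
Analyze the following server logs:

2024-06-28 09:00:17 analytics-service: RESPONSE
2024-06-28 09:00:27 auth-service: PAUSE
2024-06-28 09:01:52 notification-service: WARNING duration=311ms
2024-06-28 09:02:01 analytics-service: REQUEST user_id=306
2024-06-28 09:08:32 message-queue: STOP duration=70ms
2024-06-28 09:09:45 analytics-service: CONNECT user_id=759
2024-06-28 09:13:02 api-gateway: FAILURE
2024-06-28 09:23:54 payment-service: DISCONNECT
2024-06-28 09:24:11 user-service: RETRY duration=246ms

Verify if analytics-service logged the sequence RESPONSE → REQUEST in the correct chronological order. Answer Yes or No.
Yes

To verify sequence order:

1. Find all events in sequence RESPONSE → REQUEST for analytics-service
2. Extract their timestamps
3. Check if timestamps are in ascending order
4. Result: Yes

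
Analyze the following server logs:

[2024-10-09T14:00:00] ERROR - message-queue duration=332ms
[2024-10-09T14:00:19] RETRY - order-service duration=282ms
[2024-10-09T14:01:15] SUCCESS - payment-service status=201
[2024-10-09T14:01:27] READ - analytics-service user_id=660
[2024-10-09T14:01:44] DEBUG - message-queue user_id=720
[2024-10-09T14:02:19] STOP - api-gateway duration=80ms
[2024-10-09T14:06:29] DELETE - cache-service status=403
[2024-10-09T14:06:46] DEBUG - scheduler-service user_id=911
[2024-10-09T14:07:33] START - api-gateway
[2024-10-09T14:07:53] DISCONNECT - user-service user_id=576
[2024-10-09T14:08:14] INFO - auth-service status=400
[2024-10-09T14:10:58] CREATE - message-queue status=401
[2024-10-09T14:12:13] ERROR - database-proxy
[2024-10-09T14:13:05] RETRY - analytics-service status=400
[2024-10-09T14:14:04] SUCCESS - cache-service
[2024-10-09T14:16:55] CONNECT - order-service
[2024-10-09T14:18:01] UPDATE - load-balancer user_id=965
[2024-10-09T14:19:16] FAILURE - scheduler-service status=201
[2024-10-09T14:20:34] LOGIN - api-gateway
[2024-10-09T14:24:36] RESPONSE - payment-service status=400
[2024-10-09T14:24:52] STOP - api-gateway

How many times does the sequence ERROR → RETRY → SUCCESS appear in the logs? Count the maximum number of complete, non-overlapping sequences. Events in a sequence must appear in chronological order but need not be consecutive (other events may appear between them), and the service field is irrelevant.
2

To count sequences:

1. Look for pattern: ERROR → RETRY → SUCCESS
2. Greedily scan the log in chronological order, matching each sequence element in turn (ignoring service)
3. Each time the full pattern completes, increment the count and restart matching from the next event
4. Complete non-overlapping sequences found: 2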